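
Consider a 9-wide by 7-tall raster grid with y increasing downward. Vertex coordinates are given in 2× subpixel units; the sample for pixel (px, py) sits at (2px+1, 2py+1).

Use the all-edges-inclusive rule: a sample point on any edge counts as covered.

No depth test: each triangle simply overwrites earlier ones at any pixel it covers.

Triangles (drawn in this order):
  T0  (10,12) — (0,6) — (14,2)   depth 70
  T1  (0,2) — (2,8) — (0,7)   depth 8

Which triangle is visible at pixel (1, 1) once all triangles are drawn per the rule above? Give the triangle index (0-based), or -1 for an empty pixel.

T0:
  2·area = 124
  edge (10, 12)→(0, 6): d=(-10,-6) inclusive
  edge (0, 6)→(14, 2): d=(14,-4) inclusive
  edge (14, 2)→(10, 12): d=(-4,10) inclusive
    (5,1)@(11, 3): e=[96,2,26] → #
    (6,1)@(13, 3): e=[108,10,6] → #
    (7,1)@(15, 3): e=[120,18,-14] → ·
    (2,2)@(5, 5): e=[40,6,78] → #
    (3,2)@(7, 5): e=[52,14,58] → #
    (4,2)@(9, 5): e=[64,22,38] → #
    (6,2)@(13, 5): e=[88,38,-2] → ·
    (1,3)@(3, 7): e=[8,26,90] → #
    (6,3)@(13, 7): e=[68,66,-10] → ·
    (1,4)@(3, 9): e=[-12,54,82] → ·
    (2,4)@(5, 9): e=[0,62,62] → #  [on edge]
    (6,4)@(13, 9): e=[48,94,-18] → ·
  covered (16 px):
    · · · · · · · · ·
    · · · · · # # · ·
    · · # # # # · · ·
    · # # # # # · · ·
    · · # # # # · · ·
    · · · · # · · · ·
    · · · · · · · · ·
T1:
  2·area = 10
  edge (0, 2)→(2, 8): d=(2,6) inclusive
  edge (2, 8)→(0, 7): d=(-2,-1) inclusive
  edge (0, 7)→(0, 2): d=(0,-5) inclusive
    (0,2)@(1, 5): e=[0,5,5] → #  [on edge]
    (1,2)@(3, 5): e=[-12,7,15] → ·
    (0,3)@(1, 7): e=[4,1,5] → #
    (1,3)@(3, 7): e=[-8,3,15] → ·
    (0,4)@(1, 9): e=[8,-3,5] → ·
    (1,5)@(3, 11): e=[0,-5,15] → ·  [on edge]
  covered (2 px):
    · · · · · · · · ·
    · · · · · · · · ·
    # · · · · · · · ·
    # · · · · · · · ·
    · · · · · · · · ·
    · · · · · · · · ·
    · · · · · · · · ·

Z-buffer (winner per pixel, '.' = empty):
  . . . . . . . . .
  . . . . . 0 0 . .
  1 . 0 0 0 0 . . .
  1 0 0 0 0 0 . . .
  . . 0 0 0 0 . . .
  . . . . 0 . . . .
  . . . . . . . . .

Result: -1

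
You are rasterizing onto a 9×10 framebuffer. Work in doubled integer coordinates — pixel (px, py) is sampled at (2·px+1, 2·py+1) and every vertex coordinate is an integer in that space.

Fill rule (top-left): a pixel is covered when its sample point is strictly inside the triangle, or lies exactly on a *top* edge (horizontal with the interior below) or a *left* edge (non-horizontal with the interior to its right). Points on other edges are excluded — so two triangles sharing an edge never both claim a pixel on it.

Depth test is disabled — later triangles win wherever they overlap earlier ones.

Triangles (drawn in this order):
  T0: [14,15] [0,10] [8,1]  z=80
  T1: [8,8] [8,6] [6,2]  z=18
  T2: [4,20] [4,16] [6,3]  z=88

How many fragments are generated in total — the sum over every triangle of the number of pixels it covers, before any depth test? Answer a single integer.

T0:
  2·area = 166
  edge (14, 15)→(0, 10): d=(-14,-5) top-left  bias=+0
  edge (0, 10)→(8, 1): d=(8,-9) top-left  bias=+0
  edge (8, 1)→(14, 15): d=(6,14) right/bottom  bias=-1
    (3,1)@(7, 3): e=[133,7,26] → X
    (4,1)@(9, 3): e=[143,25,-2] → .
    (2,2)@(5, 5): e=[95,5,66] → X
    (4,2)@(9, 5): e=[115,41,10] → X
    (5,2)@(11, 5): e=[125,59,-18] → .
    (1,3)@(3, 7): e=[57,3,106] → X
    (5,3)@(11, 7): e=[97,75,-6] → .
    (0,4)@(1, 9): e=[19,1,146] → X
    (5,4)@(11, 9): e=[69,91,6] → X
    (6,4)@(13, 9): e=[79,109,-22] → .
    (0,5)@(1, 11): e=[-9,17,158] → .
    (1,5)@(3, 11): e=[1,35,130] → X
  covered (22 px):
    . . . . . . . . .
    . . . X . . . . .
    . . X X X . . . .
    . X X X X . . . .
    X X X X X X . . .
    . X X X X X . . .
    . . . . X X X . .
    . . . . . . . . .
    . . . . . . . . .
    . . . . . . . . .
T1:
  2·area = 4  (B↔C swapped to make it positive)
  edge (8, 8)→(6, 2): d=(-2,-6) top-left  bias=+0
  edge (6, 2)→(8, 6): d=(2,4) right/bottom  bias=-1
  edge (8, 6)→(8, 8): d=(0,2) right/bottom  bias=-1
    (3,2)@(7, 5): e=[0,2,2] → X  [on edge]
    (4,2)@(9, 5): e=[12,-6,-2] → .
    (3,3)@(7, 7): e=[-4,6,2] → .
    (4,5)@(9, 11): e=[0,6,-2] → .  [on edge]
    (5,8)@(11, 17): e=[0,10,-6] → .  [on edge]
  covered (1 px):
    . . . . . . . . .
    . . . . . . . . .
    . . . X . . . . .
    . . . . . . . . .
    . . . . . . . . .
    . . . . . . . . .
    . . . . . . . . .
    . . . . . . . . .
    . . . . . . . . .
    . . . . . . . . .
T2:
  2·area = 8
  edge (4, 20)→(4, 16): d=(0,-4) top-left  bias=+0
  edge (4, 16)→(6, 3): d=(2,-13) top-left  bias=+0
  edge (6, 3)→(4, 20): d=(-2,17) right/bottom  bias=-1
    (2,5)@(5, 11): e=[4,3,1] → X
    (3,5)@(7, 11): e=[12,29,-33] → .
    (2,6)@(5, 13): e=[4,7,-3] → .
  covered (1 px):
    . . . . . . . . .
    . . . . . . . . .
    . . . . . . . . .
    . . . . . . . . .
    . . . . . . . . .
    . . X . . . . . .
    . . . . . . . . .
    . . . . . . . . .
    . . . . . . . . .
    . . . . . . . . .

Final: 24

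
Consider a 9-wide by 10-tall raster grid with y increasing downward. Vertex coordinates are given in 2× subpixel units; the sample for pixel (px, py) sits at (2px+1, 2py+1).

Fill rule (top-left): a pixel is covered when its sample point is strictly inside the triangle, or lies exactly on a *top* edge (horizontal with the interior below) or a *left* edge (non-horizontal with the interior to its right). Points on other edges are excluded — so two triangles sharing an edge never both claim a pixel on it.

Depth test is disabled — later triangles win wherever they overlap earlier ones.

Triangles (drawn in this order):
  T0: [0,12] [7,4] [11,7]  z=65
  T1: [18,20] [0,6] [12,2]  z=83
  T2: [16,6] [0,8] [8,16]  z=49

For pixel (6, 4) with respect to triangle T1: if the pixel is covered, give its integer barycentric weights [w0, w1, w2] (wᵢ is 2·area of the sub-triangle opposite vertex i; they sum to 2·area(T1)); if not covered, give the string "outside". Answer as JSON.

T0:
  2·area = 53
  edge (0, 12)→(7, 4): d=(7,-8) top-left  bias=+0
  edge (7, 4)→(11, 7): d=(4,3) right/bottom  bias=-1
  edge (11, 7)→(0, 12): d=(-11,5) right/bottom  bias=-1
    (1,0)@(3, 1): e=[-53,0,106] → ·  [on edge]
    (3,2)@(7, 5): e=[7,4,42] → █
    (4,2)@(9, 5): e=[23,-2,32] → ·
    (2,3)@(5, 7): e=[5,18,30] → █
    (4,3)@(9, 7): e=[37,6,10] → █
    (5,3)@(11, 7): e=[53,0,0] → ·  [on edge]
    (1,4)@(3, 9): e=[3,32,18] → █
    (3,4)@(7, 9): e=[35,20,-2] → ·
    (4,4)@(9, 9): e=[51,14,-12] → ·
    (0,5)@(1, 11): e=[1,46,6] → █
    (1,5)@(3, 11): e=[17,40,-4] → ·
    (2,5)@(5, 11): e=[33,34,-14] → ·
  covered (7 px):
    · · · · · · · · ·
    · · · · · · · · ·
    · · · █ · · · · ·
    · · █ █ █ · · · ·
    · █ █ · · · · · ·
    █ · · · · · · · ·
    · · · · · · · · ·
    · · · · · · · · ·
    · · · · · · · · ·
    · · · · · · · · ·
T1:
  2·area = 240
  edge (18, 20)→(0, 6): d=(-18,-14) top-left  bias=+0
  edge (0, 6)→(12, 2): d=(12,-4) top-left  bias=+0
  edge (12, 2)→(18, 20): d=(6,18) right/bottom  bias=-1
    (7,0)@(15, 1): e=[300,0,-60] → ·  [on edge]
    (4,1)@(9, 3): e=[180,0,60] → █  [on edge]
    (5,1)@(11, 3): e=[208,8,24] → █
    (6,1)@(13, 3): e=[236,16,-12] → ·
    (1,2)@(3, 5): e=[60,0,180] → █  [on edge]
    (2,2)@(5, 5): e=[88,8,144] → █
    (3,2)@(7, 5): e=[116,16,108] → █
    (6,2)@(13, 5): e=[200,40,0] → ·  [on edge]
    (1,3)@(3, 7): e=[24,24,192] → █
    (6,3)@(13, 7): e=[164,64,12] → █
    (7,3)@(15, 7): e=[192,72,-24] → ·
    (1,4)@(3, 9): e=[-12,48,204] → ·
    (7,5)@(15, 11): e=[120,120,0] → ·  [on edge]
    (4,6)@(9, 13): e=[0,120,120] → █  [on edge]
    (8,8)@(17, 17): e=[40,200,0] → ·  [on edge]
  covered (30 px):
    · · · · · · · · ·
    · · · · █ █ · · ·
    · █ █ █ █ █ · · ·
    · █ █ █ █ █ █ · ·
    · · █ █ █ █ █ · ·
    · · · █ █ █ █ · ·
    · · · · █ █ █ █ ·
    · · · · · · █ █ ·
    · · · · · · · █ ·
    · · · · · · · · █
T2:
  2·area = 144  (B↔C swapped to make it positive)
  edge (16, 6)→(8, 16): d=(-8,10) right/bottom  bias=-1
  edge (8, 16)→(0, 8): d=(-8,-8) top-left  bias=+0
  edge (0, 8)→(16, 6): d=(16,-2) top-left  bias=+0
    (4,3)@(9, 7): e=[62,80,2] → █
    (5,3)@(11, 7): e=[42,96,6] → █
    (6,3)@(13, 7): e=[22,112,10] → █
    (7,3)@(15, 7): e=[2,128,14] → █
    (8,3)@(17, 7): e=[-18,144,18] → ·
    (0,4)@(1, 9): e=[126,0,18] → █  [on edge]
    (1,4)@(3, 9): e=[106,16,22] → █
    (2,4)@(5, 9): e=[86,32,26] → █
    (3,4)@(7, 9): e=[66,48,30] → █
    (7,4)@(15, 9): e=[-14,112,46] → ·
    (0,5)@(1, 11): e=[110,-16,50] → ·
    (1,5)@(3, 11): e=[90,0,54] → █  [on edge]
    (2,6)@(5, 13): e=[54,0,90] → █  [on edge]
    (3,7)@(7, 15): e=[18,0,126] → █  [on edge]
    (4,8)@(9, 17): e=[-18,0,162] → ·  [on edge]
    (5,9)@(11, 19): e=[-54,0,198] → ·  [on edge]
  covered (20 px):
    · · · · · · · · ·
    · · · · · · · · ·
    · · · · · · · · ·
    · · · · █ █ █ █ ·
    █ █ █ █ █ █ █ · ·
    · █ █ █ █ █ · · ·
    · · █ █ █ · · · ·
    · · · █ · · · · ·
    · · · · · · · · ·
    · · · · · · · · ·

Answer: [88,24,128]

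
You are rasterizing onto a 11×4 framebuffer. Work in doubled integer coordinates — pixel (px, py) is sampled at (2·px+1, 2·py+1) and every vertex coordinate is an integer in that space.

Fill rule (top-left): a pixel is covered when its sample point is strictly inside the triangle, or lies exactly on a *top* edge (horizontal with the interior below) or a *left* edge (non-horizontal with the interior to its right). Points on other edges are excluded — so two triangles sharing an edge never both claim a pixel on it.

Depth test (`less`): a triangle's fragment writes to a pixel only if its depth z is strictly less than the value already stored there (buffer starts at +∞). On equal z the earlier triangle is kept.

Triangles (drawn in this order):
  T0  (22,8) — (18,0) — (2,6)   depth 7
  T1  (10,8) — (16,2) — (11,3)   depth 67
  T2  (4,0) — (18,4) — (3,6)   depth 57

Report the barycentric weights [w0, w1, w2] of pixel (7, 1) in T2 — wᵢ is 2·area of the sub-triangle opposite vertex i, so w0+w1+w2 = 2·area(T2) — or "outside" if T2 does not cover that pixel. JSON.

T0:
  2·area = 152  (B↔C swapped to make it positive)
  edge (22, 8)→(2, 6): d=(-20,-2) top-left  bias=+0
  edge (2, 6)→(18, 0): d=(16,-6) top-left  bias=+0
  edge (18, 0)→(22, 8): d=(4,8) right/bottom  bias=-1
    (8,0)@(17, 1): e=[130,10,12] → █
    (9,0)@(19, 1): e=[134,22,-4] → ·
    (5,1)@(11, 3): e=[78,6,68] → █
    (6,1)@(13, 3): e=[82,18,52] → █
    (7,1)@(15, 3): e=[86,30,36] → █
    (9,1)@(19, 3): e=[94,54,4] → █
    (10,1)@(21, 3): e=[98,66,-12] → ·
    (2,2)@(5, 5): e=[26,2,124] → █
    (3,2)@(7, 5): e=[30,14,108] → █
    (4,2)@(9, 5): e=[34,26,92] → █
    (10,2)@(21, 5): e=[58,98,-4] → ·
    (2,3)@(5, 7): e=[-14,34,132] → ·
  covered (19 px):
    · · · · · · · · █ · ·
    · · · · · █ █ █ █ █ ·
    · · █ █ █ █ █ █ █ █ ·
    · · · · · · █ █ █ █ █
T1:
  2·area = 24  (B↔C swapped to make it positive)
  edge (10, 8)→(11, 3): d=(1,-5) top-left  bias=+0
  edge (11, 3)→(16, 2): d=(5,-1) top-left  bias=+0
  edge (16, 2)→(10, 8): d=(-6,6) right/bottom  bias=-1
    (8,0)@(17, 1): e=[28,-4,0] → ·  [on edge]
    (10,0)@(21, 1): e=[48,0,-24] → ·  [on edge]
    (5,1)@(11, 3): e=[0,0,24] → █  [on edge]
    (6,1)@(13, 3): e=[10,2,12] → █
    (7,1)@(15, 3): e=[20,4,0] → ·  [on edge]
    (0,2)@(1, 5): e=[-48,0,72] → ·  [on edge]
    (5,2)@(11, 5): e=[2,10,12] → █
    (6,2)@(13, 5): e=[12,12,0] → ·  [on edge]
    (5,3)@(11, 7): e=[4,20,0] → ·  [on edge]
  covered (3 px):
    · · · · · · · · · · ·
    · · · · · █ █ · · · ·
    · · · · · █ · · · · ·
    · · · · · · · · · · ·
T2:
  2·area = 88
  edge (4, 0)→(18, 4): d=(14,4) right/bottom  bias=-1
  edge (18, 4)→(3, 6): d=(-15,2) right/bottom  bias=-1
  edge (3, 6)→(4, 0): d=(1,-6) top-left  bias=+0
    (2,0)@(5, 1): e=[10,71,7] → █
    (3,0)@(7, 1): e=[2,67,19] → █
    (4,0)@(9, 1): e=[-6,63,31] → ·
    (2,1)@(5, 3): e=[38,41,9] → █
    (4,1)@(9, 3): e=[22,33,33] → █
    (5,1)@(11, 3): e=[14,29,45] → █
    (6,1)@(13, 3): e=[6,25,57] → █
    (7,1)@(15, 3): e=[-2,21,69] → ·
    (2,2)@(5, 5): e=[66,11,11] → █
    (5,2)@(11, 5): e=[42,-1,47] → ·
    (6,2)@(13, 5): e=[34,-5,59] → ·
    (2,3)@(5, 7): e=[94,-19,13] → ·
  covered (10 px):
    · · █ █ · · · · · · ·
    · · █ █ █ █ █ · · · ·
    · · █ █ █ · · · · · ·
    · · · · · · · · · · ·

Result: "outside"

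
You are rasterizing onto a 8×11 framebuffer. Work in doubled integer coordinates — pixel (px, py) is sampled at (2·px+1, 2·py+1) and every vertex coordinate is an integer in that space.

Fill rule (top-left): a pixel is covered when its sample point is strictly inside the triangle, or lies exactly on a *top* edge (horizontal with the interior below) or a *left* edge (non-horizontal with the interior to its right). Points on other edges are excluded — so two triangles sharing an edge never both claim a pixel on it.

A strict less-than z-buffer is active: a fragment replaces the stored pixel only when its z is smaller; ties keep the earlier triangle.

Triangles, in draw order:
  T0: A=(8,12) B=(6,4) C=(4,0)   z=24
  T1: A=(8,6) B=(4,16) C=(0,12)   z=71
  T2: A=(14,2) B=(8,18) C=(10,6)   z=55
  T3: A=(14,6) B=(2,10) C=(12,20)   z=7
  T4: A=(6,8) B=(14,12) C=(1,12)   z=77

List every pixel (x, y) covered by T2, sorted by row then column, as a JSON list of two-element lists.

T0:
  2·area = 8  (B↔C swapped to make it positive)
  edge (8, 12)→(4, 0): d=(-4,-12) top-left  bias=+0
  edge (4, 0)→(6, 4): d=(2,4) right/bottom  bias=-1
  edge (6, 4)→(8, 12): d=(2,8) right/bottom  bias=-1
    (2,1)@(5, 3): e=[0,2,6] → #  [on edge]
    (3,1)@(7, 3): e=[24,-6,-10] → ·
    (2,2)@(5, 5): e=[-8,6,10] → ·
    (3,4)@(7, 9): e=[0,6,2] → #  [on edge]
    (4,4)@(9, 9): e=[24,-2,-14] → ·
    (3,5)@(7, 11): e=[-8,10,6] → ·
    (4,7)@(9, 15): e=[0,10,-2] → ·  [on edge]
    (5,10)@(11, 21): e=[0,14,-6] → ·  [on edge]
  covered (2 px):
    · · · · · · · ·
    · · # · · · · ·
    · · · · · · · ·
    · · · · · · · ·
    · · · # · · · ·
    · · · · · · · ·
    · · · · · · · ·
    · · · · · · · ·
    · · · · · · · ·
    · · · · · · · ·
    · · · · · · · ·
T1:
  2·area = 56
  edge (8, 6)→(4, 16): d=(-4,10) right/bottom  bias=-1
  edge (4, 16)→(0, 12): d=(-4,-4) top-left  bias=+0
  edge (0, 12)→(8, 6): d=(8,-6) top-left  bias=+0
    (3,3)@(7, 7): e=[6,48,2] → #
    (4,3)@(9, 7): e=[-14,56,14] → ·
    (2,4)@(5, 9): e=[18,32,6] → #
    (3,4)@(7, 9): e=[-2,40,18] → ·
    (1,5)@(3, 11): e=[30,16,10] → #
    (3,5)@(7, 11): e=[-10,32,34] → ·
    (0,6)@(1, 13): e=[42,0,14] → #  [on edge]
    (3,6)@(7, 13): e=[-18,24,50] → ·
    (0,7)@(1, 15): e=[34,-8,30] → ·
    (1,7)@(3, 15): e=[14,0,42] → #  [on edge]
    (2,7)@(5, 15): e=[-6,8,54] → ·
    (1,8)@(3, 17): e=[6,-8,58] → ·
    (2,8)@(5, 17): e=[-14,0,70] → ·  [on edge]
    (3,9)@(7, 19): e=[-42,0,98] → ·  [on edge]
    (4,10)@(9, 21): e=[-70,0,126] → ·  [on edge]
  covered (8 px):
    · · · · · · · ·
    · · · · · · · ·
    · · · · · · · ·
    · · · # · · · ·
    · · # · · · · ·
    · # # · · · · ·
    # # # · · · · ·
    · # · · · · · ·
    · · · · · · · ·
    · · · · · · · ·
    · · · · · · · ·
T2:
  2·area = 40
  edge (14, 2)→(8, 18): d=(-6,16) right/bottom  bias=-1
  edge (8, 18)→(10, 6): d=(2,-12) top-left  bias=+0
  edge (10, 6)→(14, 2): d=(4,-4) top-left  bias=+0
    (7,0)@(15, 1): e=[-10,50,0] → ·  [on edge]
    (6,1)@(13, 3): e=[10,30,0] → #  [on edge]
    (7,1)@(15, 3): e=[-22,54,8] → ·
    (5,2)@(11, 5): e=[30,10,0] → #  [on edge]
    (6,2)@(13, 5): e=[-2,34,8] → ·
    (4,3)@(9, 7): e=[50,-10,0] → ·  [on edge]
    (5,3)@(11, 7): e=[18,14,8] → #
    (6,3)@(13, 7): e=[-14,38,16] → ·
    (3,4)@(7, 9): e=[70,-30,0] → ·  [on edge]
    (5,4)@(11, 9): e=[6,18,16] → #
    (6,4)@(13, 9): e=[-26,42,24] → ·
    (2,5)@(5, 11): e=[90,-50,0] → ·  [on edge]
    (1,6)@(3, 13): e=[110,-70,0] → ·  [on edge]
    (0,7)@(1, 15): e=[130,-90,0] → ·  [on edge]
  covered (6 px):
    · · · · · · · ·
    · · · · · · # ·
    · · · · · # · ·
    · · · · · # · ·
    · · · · · # · ·
    · · · · · · · ·
    · · · · # · · ·
    · · · · # · · ·
    · · · · · · · ·
    · · · · · · · ·
    · · · · · · · ·
T3:
  2·area = 160  (B↔C swapped to make it positive)
  edge (14, 6)→(12, 20): d=(-2,14) right/bottom  bias=-1
  edge (12, 20)→(2, 10): d=(-10,-10) top-left  bias=+0
  edge (2, 10)→(14, 6): d=(12,-4) top-left  bias=+0
    (5,3)@(11, 7): e=[40,120,0] → #  [on edge]
    (6,3)@(13, 7): e=[12,140,8] → #
    (7,3)@(15, 7): e=[-16,160,16] → ·
    (0,4)@(1, 9): e=[176,0,-16] → ·  [on edge]
    (2,4)@(5, 9): e=[120,40,0] → #  [on edge]
    (3,4)@(7, 9): e=[92,60,8] → #
    (4,4)@(9, 9): e=[64,80,16] → #
    (7,4)@(15, 9): e=[-20,140,40] → ·
    (1,5)@(3, 11): e=[144,0,16] → #  [on edge]
    (7,5)@(15, 11): e=[-24,120,64] → ·
    (1,6)@(3, 13): e=[140,-20,40] → ·
    (2,6)@(5, 13): e=[112,0,48] → #  [on edge]
    (6,6)@(13, 13): e=[0,80,80] → ·  [on edge]
    (3,7)@(7, 15): e=[80,0,80] → #  [on edge]
    (4,8)@(9, 17): e=[48,0,112] → #  [on edge]
    (5,9)@(11, 19): e=[16,0,144] → #  [on edge]
    (6,10)@(13, 21): e=[-16,0,176] → ·  [on edge]
  covered (23 px):
    · · · · · · · ·
    · · · · · · · ·
    · · · · · · · ·
    · · · · · # # ·
    · · # # # # # ·
    · # # # # # # ·
    · · # # # # · ·
    · · · # # # · ·
    · · · · # # · ·
    · · · · · # · ·
    · · · · · · · ·
T4:
  2·area = 52
  edge (6, 8)→(14, 12): d=(8,4) right/bottom  bias=-1
  edge (14, 12)→(1, 12): d=(-13,0) right/bottom  bias=-1
  edge (1, 12)→(6, 8): d=(5,-4) top-left  bias=+0
    (2,4)@(5, 9): e=[12,39,1] → #
    (3,4)@(7, 9): e=[4,39,9] → #
    (4,4)@(9, 9): e=[-4,39,17] → ·
    (1,5)@(3, 11): e=[36,13,3] → #
    (4,5)@(9, 11): e=[12,13,27] → #
    (5,5)@(11, 11): e=[4,13,35] → #
    (6,5)@(13, 11): e=[-4,13,43] → ·
    (1,6)@(3, 13): e=[52,-13,13] → ·
    (2,6)@(5, 13): e=[44,-13,21] → ·
    (3,6)@(7, 13): e=[36,-13,29] → ·
    (4,6)@(9, 13): e=[28,-13,37] → ·
    (5,6)@(11, 13): e=[20,-13,45] → ·
  covered (7 px):
    · · · · · · · ·
    · · · · · · · ·
    · · · · · · · ·
    · · · · · · · ·
    · · # # · · · ·
    · # # # # # · ·
    · · · · · · · ·
    · · · · · · · ·
    · · · · · · · ·
    · · · · · · · ·
    · · · · · · · ·

Result: [[6,1],[5,2],[5,3],[5,4],[4,6],[4,7]]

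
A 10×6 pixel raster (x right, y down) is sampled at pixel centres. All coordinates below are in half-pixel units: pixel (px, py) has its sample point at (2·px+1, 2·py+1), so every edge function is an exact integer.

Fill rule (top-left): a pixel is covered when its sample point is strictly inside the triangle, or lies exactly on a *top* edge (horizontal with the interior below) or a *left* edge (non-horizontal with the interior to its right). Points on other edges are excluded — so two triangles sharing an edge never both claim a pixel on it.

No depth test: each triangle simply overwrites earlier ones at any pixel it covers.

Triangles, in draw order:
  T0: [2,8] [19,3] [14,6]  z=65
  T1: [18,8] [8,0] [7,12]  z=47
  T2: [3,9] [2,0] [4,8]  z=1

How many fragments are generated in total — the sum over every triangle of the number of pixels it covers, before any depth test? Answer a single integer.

T0:
  2·area = 26
  edge (2, 8)→(19, 3): d=(17,-5) top-left  bias=+0
  edge (19, 3)→(14, 6): d=(-5,3) right/bottom  bias=-1
  edge (14, 6)→(2, 8): d=(-12,2) right/bottom  bias=-1
    (9,1)@(19, 3): e=[0,0,26] → ·  [on edge]
    (6,2)@(13, 5): e=[4,8,14] → █
    (7,2)@(15, 5): e=[14,2,10] → █
    (8,2)@(17, 5): e=[24,-4,6] → ·
    (3,3)@(7, 7): e=[8,16,2] → █
    (4,3)@(9, 7): e=[18,10,-2] → ·
    (6,3)@(13, 7): e=[38,-2,-10] → ·
    (7,3)@(15, 7): e=[48,-8,-14] → ·
    (3,4)@(7, 9): e=[42,6,-22] → ·
    (4,4)@(9, 9): e=[52,0,-26] → ·  [on edge]
  covered (3 px):
    · · · · · · · · · ·
    · · · · · · · · · ·
    · · · · · · █ █ · ·
    · · · █ · · · · · ·
    · · · · · · · · · ·
    · · · · · · · · · ·
T1:
  2·area = 128  (B↔C swapped to make it positive)
  edge (18, 8)→(7, 12): d=(-11,4) right/bottom  bias=-1
  edge (7, 12)→(8, 0): d=(1,-12) top-left  bias=+0
  edge (8, 0)→(18, 8): d=(10,8) right/bottom  bias=-1
    (4,0)@(9, 1): e=[113,13,2] → █
    (5,0)@(11, 1): e=[105,37,-14] → ·
    (4,1)@(9, 3): e=[91,15,22] → █
    (5,1)@(11, 3): e=[83,39,6] → █
    (6,1)@(13, 3): e=[75,63,-10] → ·
    (4,2)@(9, 5): e=[69,17,42] → █
    (6,2)@(13, 5): e=[53,65,10] → █
    (7,2)@(15, 5): e=[45,89,-6] → ·
    (4,3)@(9, 7): e=[47,19,62] → █
    (7,3)@(15, 7): e=[23,91,14] → █
    (8,3)@(17, 7): e=[15,115,-2] → ·
    (4,4)@(9, 9): e=[25,21,82] → █
  covered (15 px):
    · · · · █ · · · · ·
    · · · · █ █ · · · ·
    · · · · █ █ █ · · ·
    · · · · █ █ █ █ · ·
    · · · · █ █ █ █ · ·
    · · · · █ · · · · ·
T2:
  2·area = 10
  edge (3, 9)→(2, 0): d=(-1,-9) top-left  bias=+0
  edge (2, 0)→(4, 8): d=(2,8) right/bottom  bias=-1
  edge (4, 8)→(3, 9): d=(-1,1) right/bottom  bias=-1
    (5,0)@(11, 1): e=[80,-70,0] → ·  [on edge]
    (4,1)@(9, 3): e=[60,-50,0] → ·  [on edge]
    (1,2)@(3, 5): e=[4,2,4] → █
    (2,2)@(5, 5): e=[22,-14,2] → ·
    (3,2)@(7, 5): e=[40,-30,0] → ·  [on edge]
    (1,3)@(3, 7): e=[2,6,2] → █
    (2,3)@(5, 7): e=[20,-10,0] → ·  [on edge]
    (1,4)@(3, 9): e=[0,10,0] → ·  [on edge]
    (0,5)@(1, 11): e=[-20,30,0] → ·  [on edge]
  covered (2 px):
    · · · · · · · · · ·
    · · · · · · · · · ·
    · █ · · · · · · · ·
    · █ · · · · · · · ·
    · · · · · · · · · ·
    · · · · · · · · · ·

Answer: 20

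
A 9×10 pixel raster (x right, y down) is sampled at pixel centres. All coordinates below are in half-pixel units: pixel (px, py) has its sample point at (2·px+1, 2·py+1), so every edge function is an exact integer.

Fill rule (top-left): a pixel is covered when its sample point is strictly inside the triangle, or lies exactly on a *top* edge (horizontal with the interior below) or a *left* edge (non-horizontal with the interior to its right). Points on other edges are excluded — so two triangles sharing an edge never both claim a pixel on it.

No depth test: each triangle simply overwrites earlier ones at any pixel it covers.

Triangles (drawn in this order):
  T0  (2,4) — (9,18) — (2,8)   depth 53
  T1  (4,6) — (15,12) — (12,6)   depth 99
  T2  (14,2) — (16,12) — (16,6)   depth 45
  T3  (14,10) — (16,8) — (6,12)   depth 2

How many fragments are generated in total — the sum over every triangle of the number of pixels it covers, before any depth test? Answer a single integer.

T0:
  2·area = 28
  edge (2, 4)→(9, 18): d=(7,14) right/bottom  bias=-1
  edge (9, 18)→(2, 8): d=(-7,-10) top-left  bias=+0
  edge (2, 8)→(2, 4): d=(0,-4) top-left  bias=+0
    (1,3)@(3, 7): e=[7,17,4] → █
    (2,3)@(5, 7): e=[-21,37,12] → ·
    (1,4)@(3, 9): e=[21,3,4] → █
    (2,4)@(5, 9): e=[-7,23,12] → ·
    (1,5)@(3, 11): e=[35,-11,4] → ·
    (2,5)@(5, 11): e=[7,9,12] → █
    (3,5)@(7, 11): e=[-21,29,20] → ·
    (2,6)@(5, 13): e=[21,-5,12] → ·
    (3,7)@(7, 15): e=[7,1,20] → █
    (4,7)@(9, 15): e=[-21,21,28] → ·
    (3,8)@(7, 17): e=[21,-13,20] → ·
  covered (4 px):
    · · · · · · · · ·
    · · · · · · · · ·
    · · · · · · · · ·
    · █ · · · · · · ·
    · █ · · · · · · ·
    · · █ · · · · · ·
    · · · · · · · · ·
    · · · █ · · · · ·
    · · · · · · · · ·
    · · · · · · · · ·
T1:
  2·area = 48  (B↔C swapped to make it positive)
  edge (4, 6)→(12, 6): d=(8,0) top-left  bias=+0
  edge (12, 6)→(15, 12): d=(3,6) right/bottom  bias=-1
  edge (15, 12)→(4, 6): d=(-11,-6) top-left  bias=+0
    (3,3)@(7, 7): e=[8,33,7] → █
    (4,3)@(9, 7): e=[8,21,19] → █
    (5,3)@(11, 7): e=[8,9,31] → █
    (6,3)@(13, 7): e=[8,-3,43] → ·
    (3,4)@(7, 9): e=[24,39,-15] → ·
    (4,4)@(9, 9): e=[24,27,-3] → ·
    (5,4)@(11, 9): e=[24,15,9] → █
    (6,4)@(13, 9): e=[24,3,21] → █
    (7,4)@(15, 9): e=[24,-9,33] → ·
    (5,5)@(11, 11): e=[40,21,-13] → ·
    (6,5)@(13, 11): e=[40,9,-1] → ·
  covered (5 px):
    · · · · · · · · ·
    · · · · · · · · ·
    · · · · · · · · ·
    · · · █ █ █ · · ·
    · · · · · █ █ · ·
    · · · · · · · · ·
    · · · · · · · · ·
    · · · · · · · · ·
    · · · · · · · · ·
    · · · · · · · · ·
T2:
  2·area = 12  (B↔C swapped to make it positive)
  edge (14, 2)→(16, 6): d=(2,4) right/bottom  bias=-1
  edge (16, 6)→(16, 12): d=(0,6) right/bottom  bias=-1
  edge (16, 12)→(14, 2): d=(-2,-10) top-left  bias=+0
    (7,2)@(15, 5): e=[2,6,4] → █
    (8,2)@(17, 5): e=[-6,-6,24] → ·
    (7,3)@(15, 7): e=[6,6,0] → █  [on edge]
    (8,3)@(17, 7): e=[-2,-6,20] → ·
    (7,4)@(15, 9): e=[10,6,-4] → ·
    (8,8)@(17, 17): e=[18,-6,0] → ·  [on edge]
  covered (2 px):
    · · · · · · · · ·
    · · · · · · · · ·
    · · · · · · · █ ·
    · · · · · · · █ ·
    · · · · · · · · ·
    · · · · · · · · ·
    · · · · · · · · ·
    · · · · · · · · ·
    · · · · · · · · ·
    · · · · · · · · ·
T3:
  2·area = 12  (B↔C swapped to make it positive)
  edge (14, 10)→(6, 12): d=(-8,2) right/bottom  bias=-1
  edge (6, 12)→(16, 8): d=(10,-4) top-left  bias=+0
  edge (16, 8)→(14, 10): d=(-2,2) right/bottom  bias=-1
    (8,3)@(17, 7): e=[18,-6,0] → ·  [on edge]
    (7,4)@(15, 9): e=[6,6,0] → ·  [on edge]
    (4,5)@(9, 11): e=[2,2,8] → █
    (5,5)@(11, 11): e=[-2,10,4] → ·
    (6,5)@(13, 11): e=[-6,18,0] → ·  [on edge]
    (4,6)@(9, 13): e=[-14,22,4] → ·
    (5,6)@(11, 13): e=[-18,30,0] → ·  [on edge]
    (4,7)@(9, 15): e=[-30,42,0] → ·  [on edge]
    (3,8)@(7, 17): e=[-42,54,0] → ·  [on edge]
    (2,9)@(5, 19): e=[-54,66,0] → ·  [on edge]
  covered (1 px):
    · · · · · · · · ·
    · · · · · · · · ·
    · · · · · · · · ·
    · · · · · · · · ·
    · · · · · · · · ·
    · · · · █ · · · ·
    · · · · · · · · ·
    · · · · · · · · ·
    · · · · · · · · ·
    · · · · · · · · ·

Final: 12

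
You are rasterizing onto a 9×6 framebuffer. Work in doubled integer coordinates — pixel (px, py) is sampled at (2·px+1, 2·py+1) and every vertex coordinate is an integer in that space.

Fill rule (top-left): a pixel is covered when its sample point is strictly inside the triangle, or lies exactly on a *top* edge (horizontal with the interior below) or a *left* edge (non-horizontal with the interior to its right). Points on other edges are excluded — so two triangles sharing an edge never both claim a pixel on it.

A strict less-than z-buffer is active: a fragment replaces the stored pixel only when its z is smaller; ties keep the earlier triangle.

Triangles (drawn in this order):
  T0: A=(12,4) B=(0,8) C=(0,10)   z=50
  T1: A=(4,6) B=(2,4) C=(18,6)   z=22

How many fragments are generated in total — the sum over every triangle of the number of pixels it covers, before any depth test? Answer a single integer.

T0:
  2·area = 24  (B↔C swapped to make it positive)
  edge (12, 4)→(0, 10): d=(-12,6) right/bottom  bias=-1
  edge (0, 10)→(0, 8): d=(0,-2) top-left  bias=+0
  edge (0, 8)→(12, 4): d=(12,-4) top-left  bias=+0
    (7,1)@(15, 3): e=[-6,30,0] → ·  [on edge]
    (4,2)@(9, 5): e=[6,18,0] → #  [on edge]
    (5,2)@(11, 5): e=[-6,22,8] → ·
    (1,3)@(3, 7): e=[18,6,0] → #  [on edge]
    (2,3)@(5, 7): e=[6,10,8] → #
    (3,3)@(7, 7): e=[-6,14,16] → ·
    (4,3)@(9, 7): e=[-18,18,24] → ·
    (0,4)@(1, 9): e=[6,2,16] → #
    (1,4)@(3, 9): e=[-6,6,24] → ·
    (2,4)@(5, 9): e=[-18,10,32] → ·
    (0,5)@(1, 11): e=[-18,2,40] → ·
  covered (4 px):
    · · · · · · · · ·
    · · · · · · · · ·
    · · · · # · · · ·
    · # # · · · · · ·
    # · · · · · · · ·
    · · · · · · · · ·
T1:
  2·area = 28
  edge (4, 6)→(2, 4): d=(-2,-2) top-left  bias=+0
  edge (2, 4)→(18, 6): d=(16,2) right/bottom  bias=-1
  edge (18, 6)→(4, 6): d=(-14,0) right/bottom  bias=-1
    (0,1)@(1, 3): e=[0,-14,42] → ·  [on edge]
    (1,2)@(3, 5): e=[0,14,14] → #  [on edge]
    (2,2)@(5, 5): e=[4,10,14] → #
    (3,2)@(7, 5): e=[8,6,14] → #
    (4,2)@(9, 5): e=[12,2,14] → #
    (5,2)@(11, 5): e=[16,-2,14] → ·
    (1,3)@(3, 7): e=[-4,46,-14] → ·
    (2,3)@(5, 7): e=[0,42,-14] → ·  [on edge]
    (3,3)@(7, 7): e=[4,38,-14] → ·
    (4,3)@(9, 7): e=[8,34,-14] → ·
    (3,4)@(7, 9): e=[0,70,-42] → ·  [on edge]
    (4,5)@(9, 11): e=[0,98,-70] → ·  [on edge]
  covered (4 px):
    · · · · · · · · ·
    · · · · · · · · ·
    · # # # # · · · ·
    · · · · · · · · ·
    · · · · · · · · ·
    · · · · · · · · ·

Answer: 8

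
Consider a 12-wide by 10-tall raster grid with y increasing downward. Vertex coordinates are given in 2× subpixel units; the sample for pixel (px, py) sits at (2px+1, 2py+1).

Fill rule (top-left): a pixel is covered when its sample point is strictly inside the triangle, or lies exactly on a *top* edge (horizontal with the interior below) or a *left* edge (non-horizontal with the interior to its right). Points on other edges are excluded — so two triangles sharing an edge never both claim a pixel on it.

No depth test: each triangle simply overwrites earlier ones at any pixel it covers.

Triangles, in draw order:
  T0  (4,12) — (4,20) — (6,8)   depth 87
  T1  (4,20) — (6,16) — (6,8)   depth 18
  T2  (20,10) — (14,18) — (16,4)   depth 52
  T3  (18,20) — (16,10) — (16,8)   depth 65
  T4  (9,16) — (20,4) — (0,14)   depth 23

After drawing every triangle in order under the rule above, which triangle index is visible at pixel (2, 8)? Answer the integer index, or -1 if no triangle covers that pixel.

T0:
  2·area = 16  (B↔C swapped to make it positive)
  edge (4, 12)→(6, 8): d=(2,-4) top-left  bias=+0
  edge (6, 8)→(4, 20): d=(-2,12) right/bottom  bias=-1
  edge (4, 20)→(4, 12): d=(0,-8) top-left  bias=+0
    (2,5)@(5, 11): e=[2,6,8] → █
    (3,5)@(7, 11): e=[10,-18,24] → ·
    (2,6)@(5, 13): e=[6,2,8] → █
    (3,6)@(7, 13): e=[14,-22,24] → ·
    (2,7)@(5, 15): e=[10,-2,8] → ·
  covered (2 px):
    · · · · · · · · · · · ·
    · · · · · · · · · · · ·
    · · · · · · · · · · · ·
    · · · · · · · · · · · ·
    · · · · · · · · · · · ·
    · · █ · · · · · · · · ·
    · · █ · · · · · · · · ·
    · · · · · · · · · · · ·
    · · · · · · · · · · · ·
    · · · · · · · · · · · ·
T1:
  2·area = 16  (B↔C swapped to make it positive)
  edge (4, 20)→(6, 8): d=(2,-12) top-left  bias=+0
  edge (6, 8)→(6, 16): d=(0,8) right/bottom  bias=-1
  edge (6, 16)→(4, 20): d=(-2,4) right/bottom  bias=-1
    (2,7)@(5, 15): e=[2,8,6] → █
    (3,7)@(7, 15): e=[26,-8,-2] → ·
    (2,8)@(5, 17): e=[6,8,2] → █
    (3,8)@(7, 17): e=[30,-8,-6] → ·
    (2,9)@(5, 19): e=[10,8,-2] → ·
  covered (2 px):
    · · · · · · · · · · · ·
    · · · · · · · · · · · ·
    · · · · · · · · · · · ·
    · · · · · · · · · · · ·
    · · · · · · · · · · · ·
    · · · · · · · · · · · ·
    · · · · · · · · · · · ·
    · · █ · · · · · · · · ·
    · · █ · · · · · · · · ·
    · · · · · · · · · · · ·
T2:
  2·area = 68
  edge (20, 10)→(14, 18): d=(-6,8) right/bottom  bias=-1
  edge (14, 18)→(16, 4): d=(2,-14) top-left  bias=+0
  edge (16, 4)→(20, 10): d=(4,6) right/bottom  bias=-1
    (8,3)@(17, 7): e=[42,20,6] → █
    (9,3)@(19, 7): e=[26,48,-6] → ·
    (8,4)@(17, 9): e=[30,24,14] → █
    (9,4)@(19, 9): e=[14,52,2] → █
    (10,4)@(21, 9): e=[-2,80,-10] → ·
    (7,5)@(15, 11): e=[34,0,34] → █  [on edge]
    (10,5)@(21, 11): e=[-14,84,-2] → ·
    (7,6)@(15, 13): e=[22,4,42] → █
    (9,6)@(19, 13): e=[-10,60,18] → ·
    (7,7)@(15, 15): e=[10,8,50] → █
    (8,7)@(17, 15): e=[-6,36,38] → ·
    (7,8)@(15, 17): e=[-2,12,58] → ·
  covered (9 px):
    · · · · · · · · · · · ·
    · · · · · · · · · · · ·
    · · · · · · · · · · · ·
    · · · · · · · · █ · · ·
    · · · · · · · · █ █ · ·
    · · · · · · · █ █ █ · ·
    · · · · · · · █ █ · · ·
    · · · · · · · █ · · · ·
    · · · · · · · · · · · ·
    · · · · · · · · · · · ·
T3:
  2·area = 4
  edge (18, 20)→(16, 10): d=(-2,-10) top-left  bias=+0
  edge (16, 10)→(16, 8): d=(0,-2) top-left  bias=+0
  edge (16, 8)→(18, 20): d=(2,12) right/bottom  bias=-1
    (7,2)@(15, 5): e=[0,-2,6] → ·  [on edge]
    (8,7)@(17, 15): e=[0,2,2] → █  [on edge]
    (9,7)@(19, 15): e=[20,6,-22] → ·
    (8,8)@(17, 17): e=[-4,2,6] → ·
  covered (1 px):
    · · · · · · · · · · · ·
    · · · · · · · · · · · ·
    · · · · · · · · · · · ·
    · · · · · · · · · · · ·
    · · · · · · · · · · · ·
    · · · · · · · · · · · ·
    · · · · · · · · · · · ·
    · · · · · · · · █ · · ·
    · · · · · · · · · · · ·
    · · · · · · · · · · · ·
T4:
  2·area = 130  (B↔C swapped to make it positive)
  edge (9, 16)→(0, 14): d=(-9,-2) top-left  bias=+0
  edge (0, 14)→(20, 4): d=(20,-10) top-left  bias=+0
  edge (20, 4)→(9, 16): d=(-11,12) right/bottom  bias=-1
    (9,2)@(19, 5): e=[119,10,1] → █
    (10,2)@(21, 5): e=[123,30,-23] → ·
    (7,3)@(15, 7): e=[93,10,27] → █
    (8,3)@(17, 7): e=[97,30,3] → █
    (9,3)@(19, 7): e=[101,50,-21] → ·
    (5,4)@(11, 9): e=[67,10,53] → █
    (6,4)@(13, 9): e=[71,30,29] → █
    (8,4)@(17, 9): e=[79,70,-19] → ·
    (3,5)@(7, 11): e=[41,10,79] → █
    (4,5)@(9, 11): e=[45,30,55] → █
    (7,5)@(15, 11): e=[57,90,-17] → ·
    (1,6)@(3, 13): e=[15,10,105] → █
  covered (18 px):
    · · · · · · · · · · · ·
    · · · · · · · · · · · ·
    · · · · · · · · · █ · ·
    · · · · · · · █ █ · · ·
    · · · · · █ █ █ · · · ·
    · · · █ █ █ █ · · · · ·
    · █ █ █ █ █ · · · · · ·
    · · █ █ █ · · · · · · ·
    · · · · · · · · · · · ·
    · · · · · · · · · · · ·

Z-buffer (winner per pixel, '.' = empty):
  . . . . . . . . . . . .
  . . . . . . . . . . . .
  . . . . . . . . . 4 . .
  . . . . . . . 4 4 . . .
  . . . . . 4 4 4 2 2 . .
  . . 0 4 4 4 4 2 2 2 . .
  . 4 4 4 4 4 . 2 2 . . .
  . . 4 4 4 . . 2 3 . . .
  . . 1 . . . . . . . . .
  . . . . . . . . . . . .

Final: 1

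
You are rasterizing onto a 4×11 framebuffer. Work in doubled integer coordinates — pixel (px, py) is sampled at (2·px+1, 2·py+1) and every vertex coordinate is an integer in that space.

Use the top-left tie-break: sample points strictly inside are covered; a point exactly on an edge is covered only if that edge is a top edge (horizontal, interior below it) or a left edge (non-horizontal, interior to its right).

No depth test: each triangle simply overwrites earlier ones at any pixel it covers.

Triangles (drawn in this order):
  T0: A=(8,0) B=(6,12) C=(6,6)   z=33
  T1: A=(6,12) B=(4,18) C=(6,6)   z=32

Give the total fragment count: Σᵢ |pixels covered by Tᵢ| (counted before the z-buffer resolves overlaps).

T0:
  2·area = 12
  edge (8, 0)→(6, 12): d=(-2,12) right/bottom  bias=-1
  edge (6, 12)→(6, 6): d=(0,-6) top-left  bias=+0
  edge (6, 6)→(8, 0): d=(2,-6) top-left  bias=+0
    (3,1)@(7, 3): e=[6,6,0] → #  [on edge]
    (3,2)@(7, 5): e=[2,6,4] → #
    (3,3)@(7, 7): e=[-2,6,8] → ·
    (2,4)@(5, 9): e=[18,-6,0] → ·  [on edge]
    (1,7)@(3, 15): e=[30,-18,0] → ·  [on edge]
    (0,10)@(1, 21): e=[42,-30,0] → ·  [on edge]
  covered (2 px):
    · · · ·
    · · · #
    · · · #
    · · · ·
    · · · ·
    · · · ·
    · · · ·
    · · · ·
    · · · ·
    · · · ·
    · · · ·
T1:
  2·area = 12
  edge (6, 12)→(4, 18): d=(-2,6) right/bottom  bias=-1
  edge (4, 18)→(6, 6): d=(2,-12) top-left  bias=+0
  edge (6, 6)→(6, 12): d=(0,6) right/bottom  bias=-1
    (3,4)@(7, 9): e=[0,18,-6] → ·  [on edge]
    (2,6)@(5, 13): e=[4,2,6] → #
    (3,6)@(7, 13): e=[-8,26,-6] → ·
    (2,7)@(5, 15): e=[0,6,6] → ·  [on edge]
    (1,10)@(3, 21): e=[0,-6,18] → ·  [on edge]
  covered (1 px):
    · · · ·
    · · · ·
    · · · ·
    · · · ·
    · · · ·
    · · · ·
    · · # ·
    · · · ·
    · · · ·
    · · · ·
    · · · ·

Answer: 3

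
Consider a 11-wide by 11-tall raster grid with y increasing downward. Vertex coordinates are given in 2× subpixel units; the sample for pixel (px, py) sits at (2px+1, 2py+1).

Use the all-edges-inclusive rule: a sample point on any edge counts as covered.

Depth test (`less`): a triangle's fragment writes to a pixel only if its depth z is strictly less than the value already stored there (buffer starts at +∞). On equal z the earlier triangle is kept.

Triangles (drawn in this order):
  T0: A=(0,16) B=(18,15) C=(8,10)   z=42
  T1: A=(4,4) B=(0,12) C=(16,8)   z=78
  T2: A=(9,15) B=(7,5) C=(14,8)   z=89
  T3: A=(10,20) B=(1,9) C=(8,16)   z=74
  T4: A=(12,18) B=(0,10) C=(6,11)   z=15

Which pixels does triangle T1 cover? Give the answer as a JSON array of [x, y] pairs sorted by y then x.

T0:
  2·area = 100  (B↔C swapped to make it positive)
  edge (0, 16)→(8, 10): d=(8,-6) inclusive
  edge (8, 10)→(18, 15): d=(10,5) inclusive
  edge (18, 15)→(0, 16): d=(-18,1) inclusive
    (3,5)@(7, 11): e=[2,15,83] → █
    (4,5)@(9, 11): e=[14,5,81] → █
    (5,5)@(11, 11): e=[26,-5,79] → ·
    (2,6)@(5, 13): e=[6,45,49] → █
    (5,6)@(11, 13): e=[42,15,43] → █
    (6,6)@(13, 13): e=[54,5,41] → █
    (7,6)@(15, 13): e=[66,-5,39] → ·
    (1,7)@(3, 15): e=[10,75,15] → █
    (7,7)@(15, 15): e=[82,15,3] → █
    (8,7)@(17, 15): e=[94,5,1] → █
    (9,7)@(19, 15): e=[106,-5,-1] → ·
    (1,8)@(3, 17): e=[26,95,-21] → ·
  covered (15 px):
    · · · · · · · · · · ·
    · · · · · · · · · · ·
    · · · · · · · · · · ·
    · · · · · · · · · · ·
    · · · · · · · · · · ·
    · · · █ █ · · · · · ·
    · · █ █ █ █ █ · · · ·
    · █ █ █ █ █ █ █ █ · ·
    · · · · · · · · · · ·
    · · · · · · · · · · ·
    · · · · · · · · · · ·
T1:
  2·area = 112  (B↔C swapped to make it positive)
  edge (4, 4)→(16, 8): d=(12,4) inclusive
  edge (16, 8)→(0, 12): d=(-16,4) inclusive
  edge (0, 12)→(4, 4): d=(4,-8) inclusive
    (0,1)@(1, 3): e=[0,140,-28] → ·  [on edge]
    (2,2)@(5, 5): e=[8,92,12] → █
    (3,2)@(7, 5): e=[0,84,28] → █  [on edge]
    (4,2)@(9, 5): e=[-8,76,44] → ·
    (1,3)@(3, 7): e=[40,68,4] → █
    (4,3)@(9, 7): e=[16,44,52] → █
    (5,3)@(11, 7): e=[8,36,68] → █
    (6,3)@(13, 7): e=[0,28,84] → █  [on edge]
    (7,3)@(15, 7): e=[-8,20,100] → ·
    (1,4)@(3, 9): e=[64,36,12] → █
    (6,4)@(13, 9): e=[24,-4,92] → ·
    (9,4)@(19, 9): e=[0,-28,140] → ·  [on edge]
  covered (15 px):
    · · · · · · · · · · ·
    · · · · · · · · · · ·
    · · █ █ · · · · · · ·
    · █ █ █ █ █ █ · · · ·
    · █ █ █ █ █ · · · · ·
    █ █ · · · · · · · · ·
    · · · · · · · · · · ·
    · · · · · · · · · · ·
    · · · · · · · · · · ·
    · · · · · · · · · · ·
    · · · · · · · · · · ·
T2:
  2·area = 64
  edge (9, 15)→(7, 5): d=(-2,-10) inclusive
  edge (7, 5)→(14, 8): d=(7,3) inclusive
  edge (14, 8)→(9, 15): d=(-5,7) inclusive
    (9,0)@(19, 1): e=[128,-64,0] → ·  [on edge]
    (3,2)@(7, 5): e=[0,0,64] → █  [on edge]
    (4,2)@(9, 5): e=[20,-6,50] → ·
    (3,3)@(7, 7): e=[-4,14,54] → ·
    (4,3)@(9, 7): e=[16,8,40] → █
    (5,3)@(11, 7): e=[36,2,26] → █
    (6,3)@(13, 7): e=[56,-4,12] → ·
    (4,4)@(9, 9): e=[12,22,30] → █
    (6,4)@(13, 9): e=[52,10,2] → █
    (7,4)@(15, 9): e=[72,4,-12] → ·
    (4,5)@(9, 11): e=[8,36,20] → █
    (6,5)@(13, 11): e=[48,24,-8] → ·
    (10,5)@(21, 11): e=[128,0,-64] → ·  [on edge]
    (4,7)@(9, 15): e=[0,64,0] → █  [on edge]
  covered (10 px):
    · · · · · · · · · · ·
    · · · · · · · · · · ·
    · · · █ · · · · · · ·
    · · · · █ █ · · · · ·
    · · · · █ █ █ · · · ·
    · · · · █ █ · · · · ·
    · · · · █ · · · · · ·
    · · · · █ · · · · · ·
    · · · · · · · · · · ·
    · · · · · · · · · · ·
    · · · · · · · · · · ·
T3:
  2·area = 14
  edge (10, 20)→(1, 9): d=(-9,-11) inclusive
  edge (1, 9)→(8, 16): d=(7,7) inclusive
  edge (8, 16)→(10, 20): d=(2,4) inclusive
    (0,4)@(1, 9): e=[0,0,14] → █  [on edge]
    (1,4)@(3, 9): e=[22,-14,6] → ·
    (0,5)@(1, 11): e=[-18,14,18] → ·
    (1,5)@(3, 11): e=[4,0,10] → █  [on edge]
    (2,5)@(5, 11): e=[26,-14,2] → ·
    (1,6)@(3, 13): e=[-14,14,14] → ·
    (2,6)@(5, 13): e=[8,0,6] → █  [on edge]
    (3,6)@(7, 13): e=[30,-14,-2] → ·
    (2,7)@(5, 15): e=[-10,14,10] → ·
    (3,7)@(7, 15): e=[12,0,2] → █  [on edge]
    (4,7)@(9, 15): e=[34,-14,-6] → ·
    (3,8)@(7, 17): e=[-6,14,6] → ·
    (4,8)@(9, 17): e=[16,0,-2] → ·  [on edge]
    (5,9)@(11, 19): e=[20,0,-6] → ·  [on edge]
    (6,10)@(13, 21): e=[24,0,-10] → ·  [on edge]
  covered (4 px):
    · · · · · · · · · · ·
    · · · · · · · · · · ·
    · · · · · · · · · · ·
    · · · · · · · · · · ·
    █ · · · · · · · · · ·
    · █ · · · · · · · · ·
    · · █ · · · · · · · ·
    · · · █ · · · · · · ·
    · · · · · · · · · · ·
    · · · · · · · · · · ·
    · · · · · · · · · · ·
T4:
  2·area = 36
  edge (12, 18)→(0, 10): d=(-12,-8) inclusive
  edge (0, 10)→(6, 11): d=(6,1) inclusive
  edge (6, 11)→(12, 18): d=(6,7) inclusive
    (1,5)@(3, 11): e=[12,3,21] → █
    (2,5)@(5, 11): e=[28,1,7] → █
    (3,5)@(7, 11): e=[44,-1,-7] → ·
    (1,6)@(3, 13): e=[-12,15,33] → ·
    (2,6)@(5, 13): e=[4,13,19] → █
    (3,6)@(7, 13): e=[20,11,5] → █
    (4,6)@(9, 13): e=[36,9,-9] → ·
    (2,7)@(5, 15): e=[-20,25,31] → ·
    (3,7)@(7, 15): e=[-4,23,17] → ·
    (4,7)@(9, 15): e=[12,21,3] → █
    (5,7)@(11, 15): e=[28,19,-11] → ·
    (4,8)@(9, 17): e=[-12,33,15] → ·
  covered (6 px):
    · · · · · · · · · · ·
    · · · · · · · · · · ·
    · · · · · · · · · · ·
    · · · · · · · · · · ·
    · · · · · · · · · · ·
    · █ █ · · · · · · · ·
    · · █ █ · · · · · · ·
    · · · · █ · · · · · ·
    · · · · · █ · · · · ·
    · · · · · · · · · · ·
    · · · · · · · · · · ·

Answer: [[2,2],[3,2],[1,3],[2,3],[3,3],[4,3],[5,3],[6,3],[1,4],[2,4],[3,4],[4,4],[5,4],[0,5],[1,5]]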